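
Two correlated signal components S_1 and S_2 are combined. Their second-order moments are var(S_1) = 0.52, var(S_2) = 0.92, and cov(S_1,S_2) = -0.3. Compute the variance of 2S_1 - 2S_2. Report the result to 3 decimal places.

8.160

var(2S_1 - 2S_2) = (2)²·var(S_1) + (-2)²·var(S_2) + 2·(2)·(-2)·cov(S_1,S_2)
= 4·0.52 + 4·0.92 + -8·-0.3 = 8.16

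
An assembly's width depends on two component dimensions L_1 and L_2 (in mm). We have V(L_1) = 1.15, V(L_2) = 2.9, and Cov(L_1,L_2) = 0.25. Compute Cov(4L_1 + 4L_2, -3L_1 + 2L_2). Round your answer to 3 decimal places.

Cov(4L_1 + 4L_2, -3L_1 + 2L_2) = (4)(-3)V(L_1) + (4)(2)V(L_2) + [(4)(2) + (4)(-3)]Cov(L_1,L_2)
= -12·1.15 + 8·2.9 + -4·0.25 = 8.4

8.400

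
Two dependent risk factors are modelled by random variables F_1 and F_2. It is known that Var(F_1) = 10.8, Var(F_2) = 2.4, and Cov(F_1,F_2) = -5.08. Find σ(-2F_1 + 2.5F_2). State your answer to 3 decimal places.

Var(-2F_1 + 2.5F_2) = (-2)²·Var(F_1) + (2.5)²·Var(F_2) + 2·(-2)·(2.5)·Cov(F_1,F_2)
= 4·10.8 + 6.25·2.4 + -10·-5.08 = 109
σ(-2F_1 + 2.5F_2) = √109 ≈ 10.440

10.440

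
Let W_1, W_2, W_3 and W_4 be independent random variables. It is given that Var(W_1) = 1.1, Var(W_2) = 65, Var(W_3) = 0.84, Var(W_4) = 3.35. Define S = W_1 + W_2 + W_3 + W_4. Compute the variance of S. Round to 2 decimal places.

By independence, Var(S) = (1)²Var(W_1) + (1)²Var(W_2) + (1)²Var(W_3) + (1)²Var(W_4)
= (1)²·1.1 + (1)²·65 + (1)²·0.84 + (1)²·3.35 = 70.29

70.29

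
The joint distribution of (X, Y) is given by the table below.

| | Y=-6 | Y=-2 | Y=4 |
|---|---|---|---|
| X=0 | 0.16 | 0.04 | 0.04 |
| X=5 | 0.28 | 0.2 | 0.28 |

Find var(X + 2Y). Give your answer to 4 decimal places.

87.4656

E[X] = 3.8,  E[Y] = -1.84,  E[XY] = -4.8
var(X) = 19 − (3.8)² = 4.56;  var(Y) = 21.92 − (-1.84)² = 18.5344
Cov(X,Y) = -4.8 − (3.8)(-1.84) = 2.192
var(X + 2Y) = (1)²·4.56 + (2)²·18.5344 + 2·(1)·(2)·2.192 = 87.4656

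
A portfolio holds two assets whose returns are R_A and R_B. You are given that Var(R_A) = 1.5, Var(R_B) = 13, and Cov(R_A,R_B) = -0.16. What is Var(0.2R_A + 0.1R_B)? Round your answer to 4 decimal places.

0.1836

Var(0.2R_A + 0.1R_B) = (0.2)²·Var(R_A) + (0.1)²·Var(R_B) + 2·(0.2)·(0.1)·Cov(R_A,R_B)
= 0.04·1.5 + 0.01·13 + 0.04·-0.16 = 0.1836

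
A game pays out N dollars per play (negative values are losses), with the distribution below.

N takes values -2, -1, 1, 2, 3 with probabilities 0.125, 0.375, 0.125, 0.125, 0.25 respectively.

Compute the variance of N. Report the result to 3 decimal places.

3.500

E[N] = (-2)(0.125) + (-1)(0.375) + (1)(0.125) + (2)(0.125) + (3)(0.25) = 0.5
E[N²] = (-2)²(0.125) + (-1)²(0.375) + (1)²(0.125) + (2)²(0.125) + (3)²(0.25) = 3.75
Var(N) = E[N²] − (E[N])² = 3.75 − (0.5)² = 3.5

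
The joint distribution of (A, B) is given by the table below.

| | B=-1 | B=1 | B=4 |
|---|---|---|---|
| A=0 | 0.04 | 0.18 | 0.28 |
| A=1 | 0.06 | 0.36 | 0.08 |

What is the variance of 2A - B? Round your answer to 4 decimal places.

5.1456

E[A] = 0.5,  E[B] = 1.88,  E[AB] = 0.62
Var(A) = 0.5 − (0.5)² = 0.25;  Var(B) = 6.4 − (1.88)² = 2.8656
cov(A,B) = 0.62 − (0.5)(1.88) = -0.32
Var(2A - B) = (2)²·0.25 + (-1)²·2.8656 + 2·(2)·(-1)·-0.32 = 5.1456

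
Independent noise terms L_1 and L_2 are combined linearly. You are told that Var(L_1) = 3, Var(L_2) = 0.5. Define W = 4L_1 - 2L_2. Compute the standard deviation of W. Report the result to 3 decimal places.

By independence, Var(W) = (4)²Var(L_1) + (-2)²Var(L_2)
= (4)²·3 + (-2)²·0.5 = 50
sd(W) = √50 ≈ 7.071

7.071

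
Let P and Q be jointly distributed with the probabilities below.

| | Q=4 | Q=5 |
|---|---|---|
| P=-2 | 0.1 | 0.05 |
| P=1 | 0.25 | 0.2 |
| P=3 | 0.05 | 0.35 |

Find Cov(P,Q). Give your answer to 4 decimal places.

E[P] = 1.35,  E[Q] = 4.6
E[PQ] = 6.55
Cov(P,Q) = E[PQ] − E[P]E[Q] = 6.55 − (1.35)(4.6) = 0.34

0.3400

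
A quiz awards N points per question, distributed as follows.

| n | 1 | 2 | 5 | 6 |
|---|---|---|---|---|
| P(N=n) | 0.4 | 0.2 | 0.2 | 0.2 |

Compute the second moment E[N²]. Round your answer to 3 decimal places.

E[N²] = (1)²(0.4) + (2)²(0.2) + (5)²(0.2) + (6)²(0.2) = 13.4

13.400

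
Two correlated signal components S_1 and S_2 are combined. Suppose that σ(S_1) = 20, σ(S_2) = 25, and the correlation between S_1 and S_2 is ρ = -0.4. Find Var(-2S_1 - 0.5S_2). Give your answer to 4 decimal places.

1356.2500

Var(S_1) = (20)² = 400;  Var(S_2) = (25)² = 625
Cov(S_1,S_2) = ρ·σ(S_1)·σ(S_2) = -0.4·20·25 = -200
Var(-2S_1 - 0.5S_2) = (-2)²·Var(S_1) + (-0.5)²·Var(S_2) + 2·(-2)·(-0.5)·Cov(S_1,S_2)
= 4·400 + 0.25·625 + 2·-200 = 1356.25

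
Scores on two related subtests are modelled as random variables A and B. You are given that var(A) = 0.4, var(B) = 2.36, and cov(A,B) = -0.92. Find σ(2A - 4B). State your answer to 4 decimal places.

7.3539

var(2A - 4B) = (2)²·var(A) + (-4)²·var(B) + 2·(2)·(-4)·cov(A,B)
= 4·0.4 + 16·2.36 + -16·-0.92 = 54.08
σ(2A - 4B) = √54.08 ≈ 7.3539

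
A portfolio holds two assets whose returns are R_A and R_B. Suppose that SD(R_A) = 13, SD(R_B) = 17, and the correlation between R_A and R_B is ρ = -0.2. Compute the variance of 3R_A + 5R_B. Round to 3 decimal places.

7420.000

Var(R_A) = (13)² = 169;  Var(R_B) = (17)² = 289
Cov(R_A,R_B) = ρ·SD(R_A)·SD(R_B) = -0.2·13·17 = -44.2
Var(3R_A + 5R_B) = (3)²·Var(R_A) + (5)²·Var(R_B) + 2·(3)·(5)·Cov(R_A,R_B)
= 9·169 + 25·289 + 30·-44.2 = 7420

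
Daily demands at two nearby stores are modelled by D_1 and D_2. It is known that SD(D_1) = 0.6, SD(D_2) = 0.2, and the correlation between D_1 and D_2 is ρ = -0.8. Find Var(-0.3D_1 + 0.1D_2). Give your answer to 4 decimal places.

Var(D_1) = (0.6)² = 0.36;  Var(D_2) = (0.2)² = 0.04
Cov(D_1,D_2) = ρ·SD(D_1)·SD(D_2) = -0.8·0.6·0.2 = -0.096
Var(-0.3D_1 + 0.1D_2) = (-0.3)²·Var(D_1) + (0.1)²·Var(D_2) + 2·(-0.3)·(0.1)·Cov(D_1,D_2)
= 0.09·0.36 + 0.01·0.04 + -0.06·-0.096 = 0.03856

0.0386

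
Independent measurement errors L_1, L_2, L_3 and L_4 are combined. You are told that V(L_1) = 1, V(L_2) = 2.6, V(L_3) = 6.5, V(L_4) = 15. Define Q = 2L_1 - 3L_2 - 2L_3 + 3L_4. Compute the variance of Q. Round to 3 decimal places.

188.400

By independence, V(Q) = (2)²V(L_1) + (-3)²V(L_2) + (-2)²V(L_3) + (3)²V(L_4)
= (2)²·1 + (-3)²·2.6 + (-2)²·6.5 + (3)²·15 = 188.4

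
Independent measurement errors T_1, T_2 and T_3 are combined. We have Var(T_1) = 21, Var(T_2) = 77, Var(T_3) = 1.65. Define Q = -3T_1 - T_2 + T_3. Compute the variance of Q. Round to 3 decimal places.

By independence, Var(Q) = (-3)²Var(T_1) + (-1)²Var(T_2) + (1)²Var(T_3)
= (-3)²·21 + (-1)²·77 + (1)²·1.65 = 267.65

267.650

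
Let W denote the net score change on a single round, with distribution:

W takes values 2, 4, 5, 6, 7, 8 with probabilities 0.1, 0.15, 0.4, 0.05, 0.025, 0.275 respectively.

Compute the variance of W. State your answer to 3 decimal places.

E[W] = (2)(0.1) + (4)(0.15) + (5)(0.4) + (6)(0.05) + (7)(0.025) + (8)(0.275) = 5.475
E[W²] = (2)²(0.1) + (4)²(0.15) + (5)²(0.4) + (6)²(0.05) + (7)²(0.025) + (8)²(0.275) = 33.425
V(W) = E[W²] − (E[W])² = 33.425 − (5.475)² = 3.449375

3.449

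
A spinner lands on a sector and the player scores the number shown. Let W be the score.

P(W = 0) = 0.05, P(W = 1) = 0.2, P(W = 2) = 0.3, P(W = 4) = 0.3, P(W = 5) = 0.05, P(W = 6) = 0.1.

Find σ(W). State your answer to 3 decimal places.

1.711

E[W] = (0)(0.05) + (1)(0.2) + (2)(0.3) + (4)(0.3) + (5)(0.05) + (6)(0.1) = 2.85
E[W²] = (0)²(0.05) + (1)²(0.2) + (2)²(0.3) + (4)²(0.3) + (5)²(0.05) + (6)²(0.1) = 11.05
V(W) = E[W²] − (E[W])² = 11.05 − (2.85)² = 2.9275
σ(W) = √2.9275 ≈ 1.711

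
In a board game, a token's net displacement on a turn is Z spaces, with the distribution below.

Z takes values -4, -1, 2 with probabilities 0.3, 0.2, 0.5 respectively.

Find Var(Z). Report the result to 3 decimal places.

E[Z] = (-4)(0.3) + (-1)(0.2) + (2)(0.5) = -0.4
E[Z²] = (-4)²(0.3) + (-1)²(0.2) + (2)²(0.5) = 7
Var(Z) = E[Z²] − (E[Z])² = 7 − (-0.4)² = 6.84

6.840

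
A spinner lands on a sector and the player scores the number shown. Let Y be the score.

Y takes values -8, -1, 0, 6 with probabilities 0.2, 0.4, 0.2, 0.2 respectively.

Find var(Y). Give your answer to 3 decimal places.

E[Y] = (-8)(0.2) + (-1)(0.4) + (0)(0.2) + (6)(0.2) = -0.8
E[Y²] = (-8)²(0.2) + (-1)²(0.4) + (0)²(0.2) + (6)²(0.2) = 20.4
var(Y) = E[Y²] − (E[Y])² = 20.4 − (-0.8)² = 19.76

19.760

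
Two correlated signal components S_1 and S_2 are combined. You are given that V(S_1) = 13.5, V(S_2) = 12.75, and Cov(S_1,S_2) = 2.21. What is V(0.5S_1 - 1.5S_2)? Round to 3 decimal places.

28.748

V(0.5S_1 - 1.5S_2) = (0.5)²·V(S_1) + (-1.5)²·V(S_2) + 2·(0.5)·(-1.5)·Cov(S_1,S_2)
= 0.25·13.5 + 2.25·12.75 + -1.5·2.21 = 28.7475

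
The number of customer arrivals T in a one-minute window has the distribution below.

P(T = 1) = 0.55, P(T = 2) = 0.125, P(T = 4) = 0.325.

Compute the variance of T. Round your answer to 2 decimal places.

E[T] = (1)(0.55) + (2)(0.125) + (4)(0.325) = 2.1
E[T²] = (1)²(0.55) + (2)²(0.125) + (4)²(0.325) = 6.25
Var(T) = E[T²] − (E[T])² = 6.25 − (2.1)² = 1.84

1.84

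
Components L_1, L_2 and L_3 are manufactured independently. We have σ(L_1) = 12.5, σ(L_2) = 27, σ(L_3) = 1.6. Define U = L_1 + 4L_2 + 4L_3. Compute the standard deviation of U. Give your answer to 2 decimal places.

108.91

var(L_1) = 156.25, var(L_2) = 729, var(L_3) = 2.56
By independence, var(U) = (1)²var(L_1) + (4)²var(L_2) + (4)²var(L_3)
= (1)²·156.25 + (4)²·729 + (4)²·2.56 = 11861.21
σ(U) = √11861.21 ≈ 108.91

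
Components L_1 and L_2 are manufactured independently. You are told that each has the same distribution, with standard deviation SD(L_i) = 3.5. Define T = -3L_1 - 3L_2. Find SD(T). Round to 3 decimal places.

Var(L_i) = (3.5)² = 12.25
By independence, Var(T) = (-3)²Var(L_1) + (-3)²Var(L_2)
= (-3)²·12.25 + (-3)²·12.25 = 220.5
SD(T) = √220.5 ≈ 14.849

14.849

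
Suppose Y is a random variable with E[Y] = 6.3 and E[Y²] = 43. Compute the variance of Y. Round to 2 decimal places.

3.31

var(Y) = 43 − (6.3)² = 3.31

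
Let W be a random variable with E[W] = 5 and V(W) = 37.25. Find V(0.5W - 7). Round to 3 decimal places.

V(0.5W - 7) = (0.5)²·V(W) = 0.25·37.25 = 9.3125

9.313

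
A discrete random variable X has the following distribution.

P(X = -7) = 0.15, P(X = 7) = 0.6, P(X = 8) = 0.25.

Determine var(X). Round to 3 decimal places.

E[X] = (-7)(0.15) + (7)(0.6) + (8)(0.25) = 5.15
E[X²] = (-7)²(0.15) + (7)²(0.6) + (8)²(0.25) = 52.75
var(X) = E[X²] − (E[X])² = 52.75 − (5.15)² = 26.2275

26.228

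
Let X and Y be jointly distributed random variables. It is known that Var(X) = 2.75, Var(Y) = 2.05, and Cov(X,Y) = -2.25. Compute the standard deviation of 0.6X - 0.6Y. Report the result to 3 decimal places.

1.830

Var(0.6X - 0.6Y) = (0.6)²·Var(X) + (-0.6)²·Var(Y) + 2·(0.6)·(-0.6)·Cov(X,Y)
= 0.36·2.75 + 0.36·2.05 + -0.72·-2.25 = 3.348
sd(0.6X - 0.6Y) = √3.348 ≈ 1.830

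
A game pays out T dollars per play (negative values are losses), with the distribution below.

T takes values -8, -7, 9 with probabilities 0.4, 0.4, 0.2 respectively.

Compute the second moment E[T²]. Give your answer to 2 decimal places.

E[T²] = (-8)²(0.4) + (-7)²(0.4) + (9)²(0.2) = 61.4

61.40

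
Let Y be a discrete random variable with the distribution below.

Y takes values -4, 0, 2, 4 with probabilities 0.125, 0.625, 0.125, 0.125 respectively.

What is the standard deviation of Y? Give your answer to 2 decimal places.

E[Y] = (-4)(0.125) + (0)(0.625) + (2)(0.125) + (4)(0.125) = 0.25
E[Y²] = (-4)²(0.125) + (0)²(0.625) + (2)²(0.125) + (4)²(0.125) = 4.5
Var(Y) = E[Y²] − (E[Y])² = 4.5 − (0.25)² = 4.4375
σ(Y) = √4.4375 ≈ 2.11

2.11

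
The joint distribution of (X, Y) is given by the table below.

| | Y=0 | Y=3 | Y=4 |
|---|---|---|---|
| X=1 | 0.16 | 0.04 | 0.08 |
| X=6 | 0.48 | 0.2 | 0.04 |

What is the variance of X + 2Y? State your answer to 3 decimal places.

E[X] = 4.6,  E[Y] = 1.2,  E[XY] = 5
V(X) = 26.2 − (4.6)² = 5.04;  V(Y) = 4.08 − (1.2)² = 2.64
cov(X,Y) = 5 − (4.6)(1.2) = -0.52
V(X + 2Y) = (1)²·5.04 + (2)²·2.64 + 2·(1)·(2)·-0.52 = 13.52

13.520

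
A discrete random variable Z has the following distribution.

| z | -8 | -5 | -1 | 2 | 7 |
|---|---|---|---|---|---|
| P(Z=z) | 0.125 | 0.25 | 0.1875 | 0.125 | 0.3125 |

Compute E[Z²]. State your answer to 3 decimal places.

E[Z²] = (-8)²(0.125) + (-5)²(0.25) + (-1)²(0.1875) + (2)²(0.125) + (7)²(0.3125) = 30.25

30.250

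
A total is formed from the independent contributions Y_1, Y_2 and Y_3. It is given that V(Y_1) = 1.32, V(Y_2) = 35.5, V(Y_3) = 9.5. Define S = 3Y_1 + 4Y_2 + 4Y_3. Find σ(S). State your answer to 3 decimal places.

27.053

By independence, V(S) = (3)²V(Y_1) + (4)²V(Y_2) + (4)²V(Y_3)
= (3)²·1.32 + (4)²·35.5 + (4)²·9.5 = 731.88
σ(S) = √731.88 ≈ 27.053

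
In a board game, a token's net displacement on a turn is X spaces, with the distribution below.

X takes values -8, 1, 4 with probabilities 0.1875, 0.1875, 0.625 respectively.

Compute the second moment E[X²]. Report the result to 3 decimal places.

22.188

E[X²] = (-8)²(0.1875) + (1)²(0.1875) + (4)²(0.625) = 22.1875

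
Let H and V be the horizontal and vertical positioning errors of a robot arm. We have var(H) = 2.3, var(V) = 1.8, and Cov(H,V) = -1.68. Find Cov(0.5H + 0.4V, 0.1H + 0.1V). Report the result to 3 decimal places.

0.036

Cov(0.5H + 0.4V, 0.1H + 0.1V) = (0.5)(0.1)var(H) + (0.4)(0.1)var(V) + [(0.5)(0.1) + (0.4)(0.1)]Cov(H,V)
= 0.05·2.3 + 0.04·1.8 + 0.09·-1.68 = 0.0358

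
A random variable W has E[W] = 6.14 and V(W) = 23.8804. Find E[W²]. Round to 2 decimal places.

61.58

E[W²] = V(W) + (E[W])² = 23.8804 + (6.14)² = 61.58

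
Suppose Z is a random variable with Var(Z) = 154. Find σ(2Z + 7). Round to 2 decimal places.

Var(2Z + 7) = (2)²·154 = 616
σ(2Z + 7) = √616 ≈ 24.82

24.82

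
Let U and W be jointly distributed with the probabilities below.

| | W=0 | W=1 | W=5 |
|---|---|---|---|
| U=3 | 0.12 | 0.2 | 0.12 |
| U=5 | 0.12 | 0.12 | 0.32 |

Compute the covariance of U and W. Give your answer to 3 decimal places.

0.618

E[U] = 4.12,  E[W] = 2.52
E[UW] = 11
Cov(U,W) = E[UW] − E[U]E[W] = 11 − (4.12)(2.52) = 0.6176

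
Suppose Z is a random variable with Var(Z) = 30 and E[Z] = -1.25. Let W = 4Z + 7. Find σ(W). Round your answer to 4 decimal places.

21.9089

Var(4Z + 7) = (4)²·30 = 480
σ(W) = √480 ≈ 21.9089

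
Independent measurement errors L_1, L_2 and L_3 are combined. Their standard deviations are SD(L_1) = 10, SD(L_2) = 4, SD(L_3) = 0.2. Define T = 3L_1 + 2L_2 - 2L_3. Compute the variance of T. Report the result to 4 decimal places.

V(L_1) = 100, V(L_2) = 16, V(L_3) = 0.04
By independence, V(T) = (3)²V(L_1) + (2)²V(L_2) + (-2)²V(L_3)
= (3)²·100 + (2)²·16 + (-2)²·0.04 = 964.16

964.1600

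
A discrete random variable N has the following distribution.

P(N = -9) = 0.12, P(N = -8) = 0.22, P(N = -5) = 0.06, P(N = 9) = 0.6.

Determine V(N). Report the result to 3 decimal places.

E[N] = (-9)(0.12) + (-8)(0.22) + (-5)(0.06) + (9)(0.6) = 2.26
E[N²] = (-9)²(0.12) + (-8)²(0.22) + (-5)²(0.06) + (9)²(0.6) = 73.9
V(N) = E[N²] − (E[N])² = 73.9 − (2.26)² = 68.7924

68.792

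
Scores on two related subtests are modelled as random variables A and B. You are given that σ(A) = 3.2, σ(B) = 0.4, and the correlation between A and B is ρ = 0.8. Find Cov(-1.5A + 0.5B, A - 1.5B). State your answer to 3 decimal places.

-12.664

Var(A) = (3.2)² = 10.24;  Var(B) = (0.4)² = 0.16
Cov(A,B) = ρ·σ(A)·σ(B) = 0.8·3.2·0.4 = 1.024
Cov(-1.5A + 0.5B, A - 1.5B) = (-1.5)(1)Var(A) + (0.5)(-1.5)Var(B) + [(-1.5)(-1.5) + (0.5)(1)]Cov(A,B)
= -1.5·10.24 + -0.75·0.16 + 2.75·1.024 = -12.664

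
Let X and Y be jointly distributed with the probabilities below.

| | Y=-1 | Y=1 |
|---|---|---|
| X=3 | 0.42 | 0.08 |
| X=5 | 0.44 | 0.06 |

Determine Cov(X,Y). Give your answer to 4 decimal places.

-0.0400

E[X] = 4,  E[Y] = -0.72
E[XY] = -2.92
Cov(X,Y) = E[XY] − E[X]E[Y] = -2.92 − (4)(-0.72) = -0.04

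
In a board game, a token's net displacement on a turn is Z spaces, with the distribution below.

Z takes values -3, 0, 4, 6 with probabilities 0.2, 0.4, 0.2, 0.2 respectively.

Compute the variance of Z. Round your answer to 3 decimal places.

E[Z] = (-3)(0.2) + (0)(0.4) + (4)(0.2) + (6)(0.2) = 1.4
E[Z²] = (-3)²(0.2) + (0)²(0.4) + (4)²(0.2) + (6)²(0.2) = 12.2
Var(Z) = E[Z²] − (E[Z])² = 12.2 − (1.4)² = 10.24

10.240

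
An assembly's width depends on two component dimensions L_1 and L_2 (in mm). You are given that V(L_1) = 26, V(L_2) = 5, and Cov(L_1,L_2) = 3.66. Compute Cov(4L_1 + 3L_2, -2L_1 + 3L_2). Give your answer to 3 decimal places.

Cov(4L_1 + 3L_2, -2L_1 + 3L_2) = (4)(-2)V(L_1) + (3)(3)V(L_2) + [(4)(3) + (3)(-2)]Cov(L_1,L_2)
= -8·26 + 9·5 + 6·3.66 = -141.04

-141.040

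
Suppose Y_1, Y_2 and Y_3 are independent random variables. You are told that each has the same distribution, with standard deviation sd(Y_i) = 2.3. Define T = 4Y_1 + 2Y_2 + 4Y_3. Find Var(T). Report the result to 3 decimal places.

Var(Y_i) = (2.3)² = 5.29
By independence, Var(T) = (4)²Var(Y_1) + (2)²Var(Y_2) + (4)²Var(Y_3)
= (4)²·5.29 + (2)²·5.29 + (4)²·5.29 = 190.44

190.440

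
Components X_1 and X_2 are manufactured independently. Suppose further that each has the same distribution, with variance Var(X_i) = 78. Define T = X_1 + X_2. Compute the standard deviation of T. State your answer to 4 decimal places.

12.4900

By independence, Var(T) = (1)²Var(X_1) + (1)²Var(X_2)
= (1)²·78 + (1)²·78 = 156
sd(T) = √156 ≈ 12.4900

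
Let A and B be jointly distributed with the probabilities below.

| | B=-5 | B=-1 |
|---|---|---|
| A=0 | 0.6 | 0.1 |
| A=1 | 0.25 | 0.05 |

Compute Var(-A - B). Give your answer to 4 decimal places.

E[A] = 0.3,  E[B] = -4.4,  E[AB] = -1.3
Var(A) = 0.3 − (0.3)² = 0.21;  Var(B) = 21.4 − (-4.4)² = 2.04
cov(A,B) = -1.3 − (0.3)(-4.4) = 0.02
Var(-A - B) = (-1)²·0.21 + (-1)²·2.04 + 2·(-1)·(-1)·0.02 = 2.29

2.2900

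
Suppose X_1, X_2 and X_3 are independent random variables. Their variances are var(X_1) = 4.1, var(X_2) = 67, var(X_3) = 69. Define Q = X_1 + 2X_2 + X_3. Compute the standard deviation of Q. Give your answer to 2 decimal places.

18.47

By independence, var(Q) = (1)²var(X_1) + (2)²var(X_2) + (1)²var(X_3)
= (1)²·4.1 + (2)²·67 + (1)²·69 = 341.1
SD(Q) = √341.1 ≈ 18.47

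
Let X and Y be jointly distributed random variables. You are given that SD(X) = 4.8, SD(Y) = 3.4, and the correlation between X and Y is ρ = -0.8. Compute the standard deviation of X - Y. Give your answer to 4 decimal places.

7.7918

V(X) = (4.8)² = 23.04;  V(Y) = (3.4)² = 11.56
Cov(X,Y) = ρ·SD(X)·SD(Y) = -0.8·4.8·3.4 = -13.056
V(X - Y) = (1)²·V(X) + (-1)²·V(Y) + 2·(1)·(-1)·Cov(X,Y)
= 1·23.04 + 1·11.56 + -2·-13.056 = 60.712
SD(X - Y) = √60.712 ≈ 7.7918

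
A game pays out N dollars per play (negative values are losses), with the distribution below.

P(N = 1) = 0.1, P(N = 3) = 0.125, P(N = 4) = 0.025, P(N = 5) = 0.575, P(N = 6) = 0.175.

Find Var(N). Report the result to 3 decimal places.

E[N] = (1)(0.1) + (3)(0.125) + (4)(0.025) + (5)(0.575) + (6)(0.175) = 4.5
E[N²] = (1)²(0.1) + (3)²(0.125) + (4)²(0.025) + (5)²(0.575) + (6)²(0.175) = 22.3
Var(N) = E[N²] − (E[N])² = 22.3 − (4.5)² = 2.05

2.050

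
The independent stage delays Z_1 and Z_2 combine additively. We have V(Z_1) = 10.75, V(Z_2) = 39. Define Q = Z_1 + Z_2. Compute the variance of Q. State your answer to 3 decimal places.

49.750

By independence, V(Q) = (1)²V(Z_1) + (1)²V(Z_2)
= (1)²·10.75 + (1)²·39 = 49.75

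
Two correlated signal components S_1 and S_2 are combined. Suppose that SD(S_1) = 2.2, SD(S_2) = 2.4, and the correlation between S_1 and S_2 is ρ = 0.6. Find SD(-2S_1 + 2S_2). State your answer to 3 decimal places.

4.130

var(S_1) = (2.2)² = 4.84;  var(S_2) = (2.4)² = 5.76
Cov(S_1,S_2) = ρ·SD(S_1)·SD(S_2) = 0.6·2.2·2.4 = 3.168
var(-2S_1 + 2S_2) = (-2)²·var(S_1) + (2)²·var(S_2) + 2·(-2)·(2)·Cov(S_1,S_2)
= 4·4.84 + 4·5.76 + -8·3.168 = 17.056
SD(-2S_1 + 2S_2) = √17.056 ≈ 4.130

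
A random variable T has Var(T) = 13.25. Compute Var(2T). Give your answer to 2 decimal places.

53.00

Var(2T) = (2)²·Var(T) = 4·13.25 = 53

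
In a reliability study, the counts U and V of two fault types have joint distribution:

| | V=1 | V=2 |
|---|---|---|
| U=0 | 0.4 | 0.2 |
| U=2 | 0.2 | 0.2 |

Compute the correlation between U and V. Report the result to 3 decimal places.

E[U] = 0.8,  E[V] = 1.4
E[UV] = 1.2
Cov(U,V) = E[UV] − E[U]E[V] = 1.2 − (0.8)(1.4) = 0.08
var(U) = 0.96,  var(V) = 0.24
ρ = 0.08 / √(0.96·0.24) ≈ 0.167

0.167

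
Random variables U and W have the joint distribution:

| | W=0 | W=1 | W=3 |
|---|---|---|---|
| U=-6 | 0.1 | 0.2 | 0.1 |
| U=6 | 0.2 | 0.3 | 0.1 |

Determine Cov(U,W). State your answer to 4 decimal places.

-0.7200

E[U] = 1.2,  E[W] = 1.1
E[UW] = 0.6
Cov(U,W) = E[UW] − E[U]E[W] = 0.6 − (1.2)(1.1) = -0.72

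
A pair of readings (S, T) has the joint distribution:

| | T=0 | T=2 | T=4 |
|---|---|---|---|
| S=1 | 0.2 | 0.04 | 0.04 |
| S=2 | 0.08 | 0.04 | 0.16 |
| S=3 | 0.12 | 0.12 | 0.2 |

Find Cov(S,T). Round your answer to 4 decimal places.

E[S] = 2.16,  E[T] = 2
E[ST] = 4.8
Cov(S,T) = E[ST] − E[S]E[T] = 4.8 − (2.16)(2) = 0.48

0.4800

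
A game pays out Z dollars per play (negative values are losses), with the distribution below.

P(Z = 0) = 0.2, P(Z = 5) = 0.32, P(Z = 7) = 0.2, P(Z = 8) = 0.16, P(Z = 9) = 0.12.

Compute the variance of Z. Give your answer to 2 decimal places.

E[Z] = (0)(0.2) + (5)(0.32) + (7)(0.2) + (8)(0.16) + (9)(0.12) = 5.36
E[Z²] = (0)²(0.2) + (5)²(0.32) + (7)²(0.2) + (8)²(0.16) + (9)²(0.12) = 37.76
Var(Z) = E[Z²] − (E[Z])² = 37.76 − (5.36)² = 9.0304

9.03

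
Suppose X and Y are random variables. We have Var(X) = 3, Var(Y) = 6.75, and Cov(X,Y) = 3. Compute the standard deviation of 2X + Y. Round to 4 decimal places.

5.5453

Var(2X + Y) = (2)²·Var(X) + (1)²·Var(Y) + 2·(2)·(1)·Cov(X,Y)
= 4·3 + 1·6.75 + 4·3 = 30.75
SD(2X + Y) = √30.75 ≈ 5.5453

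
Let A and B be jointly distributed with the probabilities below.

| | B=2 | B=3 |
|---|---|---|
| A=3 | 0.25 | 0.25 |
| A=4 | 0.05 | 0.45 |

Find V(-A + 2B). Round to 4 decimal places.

E[A] = 3.5,  E[B] = 2.7,  E[AB] = 9.55
V(A) = 12.5 − (3.5)² = 0.25;  V(B) = 7.5 − (2.7)² = 0.21
Cov(A,B) = 9.55 − (3.5)(2.7) = 0.1
V(-A + 2B) = (-1)²·0.25 + (2)²·0.21 + 2·(-1)·(2)·0.1 = 0.69

0.6900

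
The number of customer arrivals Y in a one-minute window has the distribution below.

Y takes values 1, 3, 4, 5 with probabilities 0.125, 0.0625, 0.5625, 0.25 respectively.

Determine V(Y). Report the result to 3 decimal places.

1.402

E[Y] = (1)(0.125) + (3)(0.0625) + (4)(0.5625) + (5)(0.25) = 3.8125
E[Y²] = (1)²(0.125) + (3)²(0.0625) + (4)²(0.5625) + (5)²(0.25) = 15.9375
V(Y) = E[Y²] − (E[Y])² = 15.9375 − (3.8125)² = 1.40234375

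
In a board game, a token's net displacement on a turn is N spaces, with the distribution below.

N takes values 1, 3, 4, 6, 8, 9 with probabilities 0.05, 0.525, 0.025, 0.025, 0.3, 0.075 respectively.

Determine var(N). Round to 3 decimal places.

E[N] = (1)(0.05) + (3)(0.525) + (4)(0.025) + (6)(0.025) + (8)(0.3) + (9)(0.075) = 4.95
E[N²] = (1)²(0.05) + (3)²(0.525) + (4)²(0.025) + (6)²(0.025) + (8)²(0.3) + (9)²(0.075) = 31.35
var(N) = E[N²] − (E[N])² = 31.35 − (4.95)² = 6.8475

6.848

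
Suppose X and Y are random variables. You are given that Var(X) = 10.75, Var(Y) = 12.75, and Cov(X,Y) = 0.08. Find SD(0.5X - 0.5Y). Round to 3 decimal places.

Var(0.5X - 0.5Y) = (0.5)²·Var(X) + (-0.5)²·Var(Y) + 2·(0.5)·(-0.5)·Cov(X,Y)
= 0.25·10.75 + 0.25·12.75 + -0.5·0.08 = 5.835
SD(0.5X - 0.5Y) = √5.835 ≈ 2.416

2.416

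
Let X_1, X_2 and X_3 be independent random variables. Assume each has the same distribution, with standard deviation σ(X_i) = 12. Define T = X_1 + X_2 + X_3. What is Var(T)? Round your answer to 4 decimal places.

Var(X_i) = (12)² = 144
By independence, Var(T) = (1)²Var(X_1) + (1)²Var(X_2) + (1)²Var(X_3)
= (1)²·144 + (1)²·144 + (1)²·144 = 432

432.0000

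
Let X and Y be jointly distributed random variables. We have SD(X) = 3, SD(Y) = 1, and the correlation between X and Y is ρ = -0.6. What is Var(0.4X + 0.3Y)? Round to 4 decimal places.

Var(X) = (3)² = 9;  Var(Y) = (1)² = 1
Cov(X,Y) = ρ·SD(X)·SD(Y) = -0.6·3·1 = -1.8
Var(0.4X + 0.3Y) = (0.4)²·Var(X) + (0.3)²·Var(Y) + 2·(0.4)·(0.3)·Cov(X,Y)
= 0.16·9 + 0.09·1 + 0.24·-1.8 = 1.098

1.0980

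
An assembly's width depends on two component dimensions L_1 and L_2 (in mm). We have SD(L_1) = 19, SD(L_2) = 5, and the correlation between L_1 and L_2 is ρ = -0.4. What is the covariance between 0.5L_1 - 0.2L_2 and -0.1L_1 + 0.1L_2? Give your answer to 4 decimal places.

Var(L_1) = (19)² = 361;  Var(L_2) = (5)² = 25
Cov(L_1,L_2) = ρ·SD(L_1)·SD(L_2) = -0.4·19·5 = -38
Cov(0.5L_1 - 0.2L_2, -0.1L_1 + 0.1L_2) = (0.5)(-0.1)Var(L_1) + (-0.2)(0.1)Var(L_2) + [(0.5)(0.1) + (-0.2)(-0.1)]Cov(L_1,L_2)
= -0.05·361 + -0.02·25 + 0.07·-38 = -21.21

-21.2100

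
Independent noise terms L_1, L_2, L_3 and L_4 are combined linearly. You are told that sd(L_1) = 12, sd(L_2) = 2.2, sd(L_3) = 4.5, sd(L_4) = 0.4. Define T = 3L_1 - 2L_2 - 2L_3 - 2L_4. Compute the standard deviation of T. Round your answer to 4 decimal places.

37.3765

var(L_1) = 144, var(L_2) = 4.84, var(L_3) = 20.25, var(L_4) = 0.16
By independence, var(T) = (3)²var(L_1) + (-2)²var(L_2) + (-2)²var(L_3) + (-2)²var(L_4)
= (3)²·144 + (-2)²·4.84 + (-2)²·20.25 + (-2)²·0.16 = 1397
sd(T) = √1397 ≈ 37.3765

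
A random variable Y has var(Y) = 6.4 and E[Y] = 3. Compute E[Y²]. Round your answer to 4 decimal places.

E[Y²] = var(Y) + (E[Y])² = 6.4 + (3)² = 15.4

15.4000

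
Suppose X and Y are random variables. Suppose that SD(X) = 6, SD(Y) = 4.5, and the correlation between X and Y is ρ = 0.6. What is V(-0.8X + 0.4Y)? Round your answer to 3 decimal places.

15.912

V(X) = (6)² = 36;  V(Y) = (4.5)² = 20.25
Cov(X,Y) = ρ·SD(X)·SD(Y) = 0.6·6·4.5 = 16.2
V(-0.8X + 0.4Y) = (-0.8)²·V(X) + (0.4)²·V(Y) + 2·(-0.8)·(0.4)·Cov(X,Y)
= 0.64·36 + 0.16·20.25 + -0.64·16.2 = 15.912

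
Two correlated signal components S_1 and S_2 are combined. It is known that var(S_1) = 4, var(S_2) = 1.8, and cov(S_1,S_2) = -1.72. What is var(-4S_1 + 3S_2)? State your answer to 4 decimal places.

var(-4S_1 + 3S_2) = (-4)²·var(S_1) + (3)²·var(S_2) + 2·(-4)·(3)·cov(S_1,S_2)
= 16·4 + 9·1.8 + -24·-1.72 = 121.48

121.4800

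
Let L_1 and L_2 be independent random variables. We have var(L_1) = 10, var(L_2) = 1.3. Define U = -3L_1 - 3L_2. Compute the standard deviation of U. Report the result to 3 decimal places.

By independence, var(U) = (-3)²var(L_1) + (-3)²var(L_2)
= (-3)²·10 + (-3)²·1.3 = 101.7
SD(U) = √101.7 ≈ 10.085

10.085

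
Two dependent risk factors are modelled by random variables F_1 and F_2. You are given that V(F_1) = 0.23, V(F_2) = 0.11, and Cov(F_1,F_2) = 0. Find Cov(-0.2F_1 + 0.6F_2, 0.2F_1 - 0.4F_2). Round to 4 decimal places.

Cov(-0.2F_1 + 0.6F_2, 0.2F_1 - 0.4F_2) = (-0.2)(0.2)V(F_1) + (0.6)(-0.4)V(F_2) + [(-0.2)(-0.4) + (0.6)(0.2)]Cov(F_1,F_2)
= -0.04·0.23 + -0.24·0.11 + 0.2·0 = -0.0356

-0.0356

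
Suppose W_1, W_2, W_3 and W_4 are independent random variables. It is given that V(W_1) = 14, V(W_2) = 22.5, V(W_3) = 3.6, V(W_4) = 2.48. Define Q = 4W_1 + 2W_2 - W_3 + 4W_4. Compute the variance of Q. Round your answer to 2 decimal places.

357.28

By independence, V(Q) = (4)²V(W_1) + (2)²V(W_2) + (-1)²V(W_3) + (4)²V(W_4)
= (4)²·14 + (2)²·22.5 + (-1)²·3.6 + (4)²·2.48 = 357.28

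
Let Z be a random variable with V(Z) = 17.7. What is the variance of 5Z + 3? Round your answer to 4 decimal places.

442.5000

V(5Z + 3) = (5)²·V(Z) = 25·17.7 = 442.5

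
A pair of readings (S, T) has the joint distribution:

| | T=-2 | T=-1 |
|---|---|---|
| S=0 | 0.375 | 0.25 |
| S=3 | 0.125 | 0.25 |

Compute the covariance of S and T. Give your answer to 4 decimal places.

0.1875

E[S] = 1.125,  E[T] = -1.5
E[ST] = -1.5
cov(S,T) = E[ST] − E[S]E[T] = -1.5 − (1.125)(-1.5) = 0.1875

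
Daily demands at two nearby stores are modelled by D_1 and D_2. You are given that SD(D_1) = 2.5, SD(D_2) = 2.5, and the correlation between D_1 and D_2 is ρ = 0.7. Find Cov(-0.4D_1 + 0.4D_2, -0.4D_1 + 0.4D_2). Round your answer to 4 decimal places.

0.6000

V(D_1) = (2.5)² = 6.25;  V(D_2) = (2.5)² = 6.25
Cov(D_1,D_2) = ρ·SD(D_1)·SD(D_2) = 0.7·2.5·2.5 = 4.375
Cov(-0.4D_1 + 0.4D_2, -0.4D_1 + 0.4D_2) = (-0.4)(-0.4)V(D_1) + (0.4)(0.4)V(D_2) + [(-0.4)(0.4) + (0.4)(-0.4)]Cov(D_1,D_2)
= 0.16·6.25 + 0.16·6.25 + -0.32·4.375 = 0.6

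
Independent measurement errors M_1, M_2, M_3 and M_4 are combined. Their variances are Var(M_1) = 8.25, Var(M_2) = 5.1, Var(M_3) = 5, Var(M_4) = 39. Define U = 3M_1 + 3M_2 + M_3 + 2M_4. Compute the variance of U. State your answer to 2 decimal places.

By independence, Var(U) = (3)²Var(M_1) + (3)²Var(M_2) + (1)²Var(M_3) + (2)²Var(M_4)
= (3)²·8.25 + (3)²·5.1 + (1)²·5 + (2)²·39 = 281.15

281.15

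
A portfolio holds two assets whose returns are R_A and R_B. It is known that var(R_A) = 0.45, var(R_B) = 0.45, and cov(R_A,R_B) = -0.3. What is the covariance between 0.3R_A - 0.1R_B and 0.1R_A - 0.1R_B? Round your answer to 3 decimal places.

0.030

cov(0.3R_A - 0.1R_B, 0.1R_A - 0.1R_B) = (0.3)(0.1)var(R_A) + (-0.1)(-0.1)var(R_B) + [(0.3)(-0.1) + (-0.1)(0.1)]cov(R_A,R_B)
= 0.03·0.45 + 0.01·0.45 + -0.04·-0.3 = 0.03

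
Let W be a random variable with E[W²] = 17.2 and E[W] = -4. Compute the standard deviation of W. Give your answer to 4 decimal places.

1.0954

V(W) = 17.2 − (-4)² = 1.2
σ(W) = √1.2 ≈ 1.0954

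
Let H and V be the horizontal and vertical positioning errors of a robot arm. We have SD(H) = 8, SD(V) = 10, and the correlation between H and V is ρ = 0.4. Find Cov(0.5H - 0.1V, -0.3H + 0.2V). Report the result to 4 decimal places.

var(H) = (8)² = 64;  var(V) = (10)² = 100
Cov(H,V) = ρ·SD(H)·SD(V) = 0.4·8·10 = 32
Cov(0.5H - 0.1V, -0.3H + 0.2V) = (0.5)(-0.3)var(H) + (-0.1)(0.2)var(V) + [(0.5)(0.2) + (-0.1)(-0.3)]Cov(H,V)
= -0.15·64 + -0.02·100 + 0.13·32 = -7.44

-7.4400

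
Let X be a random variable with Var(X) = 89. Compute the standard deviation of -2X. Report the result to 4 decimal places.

Var(-2X) = (-2)²·89 = 356
σ(-2X) = √356 ≈ 18.8680

18.8680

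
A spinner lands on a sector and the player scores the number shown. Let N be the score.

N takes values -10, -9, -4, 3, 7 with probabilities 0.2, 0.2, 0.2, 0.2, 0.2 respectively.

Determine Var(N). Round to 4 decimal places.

44.2400

E[N] = (-10)(0.2) + (-9)(0.2) + (-4)(0.2) + (3)(0.2) + (7)(0.2) = -2.6
E[N²] = (-10)²(0.2) + (-9)²(0.2) + (-4)²(0.2) + (3)²(0.2) + (7)²(0.2) = 51
Var(N) = E[N²] − (E[N])² = 51 − (-2.6)² = 44.24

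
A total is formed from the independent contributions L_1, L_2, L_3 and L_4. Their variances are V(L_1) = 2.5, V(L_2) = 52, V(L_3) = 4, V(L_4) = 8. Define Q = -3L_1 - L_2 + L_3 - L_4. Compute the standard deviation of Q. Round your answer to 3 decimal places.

By independence, V(Q) = (-3)²V(L_1) + (-1)²V(L_2) + (1)²V(L_3) + (-1)²V(L_4)
= (-3)²·2.5 + (-1)²·52 + (1)²·4 + (-1)²·8 = 86.5
sd(Q) = √86.5 ≈ 9.301

9.301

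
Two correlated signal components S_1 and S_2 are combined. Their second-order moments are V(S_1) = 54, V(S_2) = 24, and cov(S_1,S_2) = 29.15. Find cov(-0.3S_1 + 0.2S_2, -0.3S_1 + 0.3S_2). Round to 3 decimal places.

cov(-0.3S_1 + 0.2S_2, -0.3S_1 + 0.3S_2) = (-0.3)(-0.3)V(S_1) + (0.2)(0.3)V(S_2) + [(-0.3)(0.3) + (0.2)(-0.3)]cov(S_1,S_2)
= 0.09·54 + 0.06·24 + -0.15·29.15 = 1.9275

1.928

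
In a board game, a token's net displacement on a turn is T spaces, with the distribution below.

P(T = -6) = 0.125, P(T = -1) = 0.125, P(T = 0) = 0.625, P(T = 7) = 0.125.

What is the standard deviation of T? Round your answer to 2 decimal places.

3.28

E[T] = (-6)(0.125) + (-1)(0.125) + (0)(0.625) + (7)(0.125) = 0
E[T²] = (-6)²(0.125) + (-1)²(0.125) + (0)²(0.625) + (7)²(0.125) = 10.75
var(T) = E[T²] − (E[T])² = 10.75 − (0)² = 10.75
SD(T) = √10.75 ≈ 3.28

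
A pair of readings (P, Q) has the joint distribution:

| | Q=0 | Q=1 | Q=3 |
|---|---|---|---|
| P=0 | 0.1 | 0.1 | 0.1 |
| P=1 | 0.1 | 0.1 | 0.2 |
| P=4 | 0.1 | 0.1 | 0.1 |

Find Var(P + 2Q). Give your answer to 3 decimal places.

8.840

E[P] = 1.6,  E[Q] = 1.5,  E[PQ] = 2.3
Var(P) = 5.2 − (1.6)² = 2.64;  Var(Q) = 3.9 − (1.5)² = 1.65
Cov(P,Q) = 2.3 − (1.6)(1.5) = -0.1
Var(P + 2Q) = (1)²·2.64 + (2)²·1.65 + 2·(1)·(2)·-0.1 = 8.84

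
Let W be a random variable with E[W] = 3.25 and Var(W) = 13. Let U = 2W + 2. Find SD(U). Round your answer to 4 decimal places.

7.2111

Var(2W + 2) = (2)²·13 = 52
SD(U) = √52 ≈ 7.2111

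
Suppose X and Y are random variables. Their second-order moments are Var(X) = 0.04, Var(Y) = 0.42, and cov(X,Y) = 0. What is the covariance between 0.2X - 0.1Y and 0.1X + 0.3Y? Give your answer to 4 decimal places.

cov(0.2X - 0.1Y, 0.1X + 0.3Y) = (0.2)(0.1)Var(X) + (-0.1)(0.3)Var(Y) + [(0.2)(0.3) + (-0.1)(0.1)]cov(X,Y)
= 0.02·0.04 + -0.03·0.42 + 0.05·0 = -0.0118

-0.0118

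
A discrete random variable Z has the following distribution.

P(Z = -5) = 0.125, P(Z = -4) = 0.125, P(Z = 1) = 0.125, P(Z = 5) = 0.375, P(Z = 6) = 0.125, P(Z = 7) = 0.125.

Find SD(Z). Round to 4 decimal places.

E[Z] = (-5)(0.125) + (-4)(0.125) + (1)(0.125) + (5)(0.375) + (6)(0.125) + (7)(0.125) = 2.5
E[Z²] = (-5)²(0.125) + (-4)²(0.125) + (1)²(0.125) + (5)²(0.375) + (6)²(0.125) + (7)²(0.125) = 25.25
Var(Z) = E[Z²] − (E[Z])² = 25.25 − (2.5)² = 19
SD(Z) = √19 ≈ 4.3589

4.3589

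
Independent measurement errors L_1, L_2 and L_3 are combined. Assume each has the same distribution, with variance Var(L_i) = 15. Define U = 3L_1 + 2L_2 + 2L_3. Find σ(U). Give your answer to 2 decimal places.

15.97

By independence, Var(U) = (3)²Var(L_1) + (2)²Var(L_2) + (2)²Var(L_3)
= (3)²·15 + (2)²·15 + (2)²·15 = 255
σ(U) = √255 ≈ 15.97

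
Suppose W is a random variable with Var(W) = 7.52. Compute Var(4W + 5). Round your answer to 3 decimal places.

120.320

Var(4W + 5) = (4)²·Var(W) = 16·7.52 = 120.32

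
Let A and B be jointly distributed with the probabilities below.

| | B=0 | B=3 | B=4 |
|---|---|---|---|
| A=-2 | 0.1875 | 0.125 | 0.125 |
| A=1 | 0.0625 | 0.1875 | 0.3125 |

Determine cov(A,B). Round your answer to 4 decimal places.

E[A] = -0.3125,  E[B] = 2.6875
E[AB] = 0.0625
cov(A,B) = E[AB] − E[A]E[B] = 0.0625 − (-0.3125)(2.6875) = 0.90234375

0.9023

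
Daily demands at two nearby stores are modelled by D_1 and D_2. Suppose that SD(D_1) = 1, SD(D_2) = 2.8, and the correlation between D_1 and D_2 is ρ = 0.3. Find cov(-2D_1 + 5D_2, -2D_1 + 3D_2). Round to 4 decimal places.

108.1600

Var(D_1) = (1)² = 1;  Var(D_2) = (2.8)² = 7.84
cov(D_1,D_2) = ρ·SD(D_1)·SD(D_2) = 0.3·1·2.8 = 0.84
cov(-2D_1 + 5D_2, -2D_1 + 3D_2) = (-2)(-2)Var(D_1) + (5)(3)Var(D_2) + [(-2)(3) + (5)(-2)]cov(D_1,D_2)
= 4·1 + 15·7.84 + -16·0.84 = 108.16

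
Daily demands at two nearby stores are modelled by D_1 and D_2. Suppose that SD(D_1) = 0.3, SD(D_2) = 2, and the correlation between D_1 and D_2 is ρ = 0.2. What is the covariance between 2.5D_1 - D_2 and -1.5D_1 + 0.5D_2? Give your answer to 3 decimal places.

Var(D_1) = (0.3)² = 0.09;  Var(D_2) = (2)² = 4
Cov(D_1,D_2) = ρ·SD(D_1)·SD(D_2) = 0.2·0.3·2 = 0.12
Cov(2.5D_1 - D_2, -1.5D_1 + 0.5D_2) = (2.5)(-1.5)Var(D_1) + (-1)(0.5)Var(D_2) + [(2.5)(0.5) + (-1)(-1.5)]Cov(D_1,D_2)
= -3.75·0.09 + -0.5·4 + 2.75·0.12 = -2.0075

-2.008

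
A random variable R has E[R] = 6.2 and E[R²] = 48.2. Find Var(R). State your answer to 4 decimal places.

Var(R) = 48.2 − (6.2)² = 9.76

9.7600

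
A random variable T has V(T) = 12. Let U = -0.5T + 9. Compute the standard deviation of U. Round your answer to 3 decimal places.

V(-0.5T + 9) = (-0.5)²·12 = 3
σ(U) = √3 ≈ 1.732

1.732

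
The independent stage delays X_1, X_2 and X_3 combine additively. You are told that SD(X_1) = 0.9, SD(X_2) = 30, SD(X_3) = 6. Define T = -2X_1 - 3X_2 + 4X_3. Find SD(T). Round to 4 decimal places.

var(X_1) = 0.81, var(X_2) = 900, var(X_3) = 36
By independence, var(T) = (-2)²var(X_1) + (-3)²var(X_2) + (4)²var(X_3)
= (-2)²·0.81 + (-3)²·900 + (4)²·36 = 8679.24
SD(T) = √8679.24 ≈ 93.1624

93.1624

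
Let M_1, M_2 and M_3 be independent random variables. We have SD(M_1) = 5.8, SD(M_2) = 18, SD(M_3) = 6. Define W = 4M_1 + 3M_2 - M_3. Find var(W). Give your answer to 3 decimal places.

var(M_1) = 33.64, var(M_2) = 324, var(M_3) = 36
By independence, var(W) = (4)²var(M_1) + (3)²var(M_2) + (-1)²var(M_3)
= (4)²·33.64 + (3)²·324 + (-1)²·36 = 3490.24

3490.240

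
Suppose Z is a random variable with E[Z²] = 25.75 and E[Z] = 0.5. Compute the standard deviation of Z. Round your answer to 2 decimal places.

Var(Z) = 25.75 − (0.5)² = 25.5
sd(Z) = √25.5 ≈ 5.05

5.05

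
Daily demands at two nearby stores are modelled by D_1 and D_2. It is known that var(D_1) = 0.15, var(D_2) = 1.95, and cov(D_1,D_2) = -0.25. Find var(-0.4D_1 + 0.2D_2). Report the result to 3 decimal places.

0.142

var(-0.4D_1 + 0.2D_2) = (-0.4)²·var(D_1) + (0.2)²·var(D_2) + 2·(-0.4)·(0.2)·cov(D_1,D_2)
= 0.16·0.15 + 0.04·1.95 + -0.16·-0.25 = 0.142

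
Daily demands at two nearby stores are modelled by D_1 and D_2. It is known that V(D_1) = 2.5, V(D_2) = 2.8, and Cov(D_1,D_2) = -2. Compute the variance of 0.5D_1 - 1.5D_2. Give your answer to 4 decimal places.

V(0.5D_1 - 1.5D_2) = (0.5)²·V(D_1) + (-1.5)²·V(D_2) + 2·(0.5)·(-1.5)·Cov(D_1,D_2)
= 0.25·2.5 + 2.25·2.8 + -1.5·-2 = 9.925

9.9250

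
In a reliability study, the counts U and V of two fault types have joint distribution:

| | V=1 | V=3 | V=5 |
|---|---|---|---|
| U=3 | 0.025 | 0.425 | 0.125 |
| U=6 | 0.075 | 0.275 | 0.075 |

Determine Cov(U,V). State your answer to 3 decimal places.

-0.255

E[U] = 4.275,  E[V] = 3.2
E[UV] = 13.425
Cov(U,V) = E[UV] − E[U]E[V] = 13.425 − (4.275)(3.2) = -0.255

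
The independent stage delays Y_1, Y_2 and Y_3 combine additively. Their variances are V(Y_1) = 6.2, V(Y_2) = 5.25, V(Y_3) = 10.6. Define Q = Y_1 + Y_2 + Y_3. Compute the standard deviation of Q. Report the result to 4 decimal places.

4.6957

By independence, V(Q) = (1)²V(Y_1) + (1)²V(Y_2) + (1)²V(Y_3)
= (1)²·6.2 + (1)²·5.25 + (1)²·10.6 = 22.05
SD(Q) = √22.05 ≈ 4.6957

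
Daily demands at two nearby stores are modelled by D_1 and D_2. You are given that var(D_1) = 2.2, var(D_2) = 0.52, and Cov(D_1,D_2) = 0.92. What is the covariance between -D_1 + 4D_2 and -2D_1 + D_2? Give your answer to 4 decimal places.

Cov(-D_1 + 4D_2, -2D_1 + D_2) = (-1)(-2)var(D_1) + (4)(1)var(D_2) + [(-1)(1) + (4)(-2)]Cov(D_1,D_2)
= 2·2.2 + 4·0.52 + -9·0.92 = -1.8

-1.8000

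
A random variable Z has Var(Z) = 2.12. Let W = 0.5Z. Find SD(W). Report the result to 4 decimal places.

Var(0.5Z) = (0.5)²·2.12 = 0.53
SD(W) = √0.53 ≈ 0.7280

0.7280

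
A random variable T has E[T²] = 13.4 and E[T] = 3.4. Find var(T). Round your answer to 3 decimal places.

1.840

var(T) = 13.4 − (3.4)² = 1.84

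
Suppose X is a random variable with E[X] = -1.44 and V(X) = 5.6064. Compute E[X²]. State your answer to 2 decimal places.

7.68

E[X²] = V(X) + (E[X])² = 5.6064 + (-1.44)² = 7.68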